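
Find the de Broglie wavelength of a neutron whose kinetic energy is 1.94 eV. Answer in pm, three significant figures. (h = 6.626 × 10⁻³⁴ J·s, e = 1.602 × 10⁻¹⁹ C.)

KE = 1.94 eV = 3.108 × 10⁻¹⁹ J.
p = √(2mKE) = √(2 × 1.675 × 10⁻²⁷ × 3.108 × 10⁻¹⁹) = 3.227 × 10⁻²³ kg·m/s.
λ = h/p = 6.626 × 10⁻³⁴ / 3.227 × 10⁻²³ = 2.05 × 10⁻¹¹ m = 20.5 pm.

λ = 20.5 pm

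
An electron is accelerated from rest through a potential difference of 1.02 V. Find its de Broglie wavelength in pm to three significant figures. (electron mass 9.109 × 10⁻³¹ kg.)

λ = 1210 pm

KE = eV = 1.602 × 10⁻¹⁹ × 1.020 = 1.634 × 10⁻¹⁹ J.
p = √(2mKE) = √(2 × 9.109 × 10⁻³¹ × 1.634 × 10⁻¹⁹) = 5.456 × 10⁻²⁵ kg·m/s.
λ = h/p = 6.626 × 10⁻³⁴ / 5.456 × 10⁻²⁵ = 1.21 × 10⁻⁹ m = 1210 pm.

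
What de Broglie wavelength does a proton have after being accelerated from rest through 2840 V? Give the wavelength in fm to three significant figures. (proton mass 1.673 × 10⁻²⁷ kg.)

λ = 537 fm

KE = eV = 1.602 × 10⁻¹⁹ × 2840 = 4.550 × 10⁻¹⁶ J.
p = √(2mKE) = √(2 × 1.673 × 10⁻²⁷ × 4.550 × 10⁻¹⁶) = 1.234 × 10⁻²¹ kg·m/s.
λ = h/p = 6.626 × 10⁻³⁴ / 1.234 × 10⁻²¹ = 5.37 × 10⁻¹³ m = 537 fm.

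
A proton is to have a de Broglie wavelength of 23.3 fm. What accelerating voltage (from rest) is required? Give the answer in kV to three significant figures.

p = h/λ = 6.626 × 10⁻³⁴ / 2.330 × 10⁻¹⁴ = 2.844 × 10⁻²⁰ kg·m/s.
KE = p²/(2m) = 2.417 × 10⁻¹³ J.
V = KE/e = 2.417 × 10⁻¹³ / (1.602 × 10⁻¹⁹) = 1510 kV.

V = 1510 kV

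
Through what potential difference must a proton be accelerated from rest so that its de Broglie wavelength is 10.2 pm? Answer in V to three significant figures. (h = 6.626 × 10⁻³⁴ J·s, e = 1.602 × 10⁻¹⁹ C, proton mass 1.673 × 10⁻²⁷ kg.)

p = h/λ = 6.626 × 10⁻³⁴ / 1.020 × 10⁻¹¹ = 6.496 × 10⁻²³ kg·m/s.
KE = p²/(2m) = 1.261 × 10⁻¹⁸ J.
V = KE/e = 1.261 × 10⁻¹⁸ / (1.602 × 10⁻¹⁹) = 7.87 V.

V = 7.87 V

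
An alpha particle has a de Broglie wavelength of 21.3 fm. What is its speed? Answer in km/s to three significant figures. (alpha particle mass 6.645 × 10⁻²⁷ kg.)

p = h/λ = 6.626 × 10⁻³⁴ / 2.130 × 10⁻¹⁴ = 3.111 × 10⁻²⁰ kg·m/s.
v = p/m = 3.111 × 10⁻²⁰ / 6.645 × 10⁻²⁷ = 4.68 × 10⁶ m/s = 4680 km/s.

v = 4680 km/s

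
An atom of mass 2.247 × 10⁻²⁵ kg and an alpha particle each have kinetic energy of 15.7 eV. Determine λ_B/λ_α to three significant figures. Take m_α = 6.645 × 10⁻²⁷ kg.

At fixed KE, p = √(2mKE) so λ = h/p ∝ 1/√m.
λ_B/λ_α = √(m_α/m_B) = √(6.645 × 10⁻²⁷/2.247 × 10⁻²⁵) = √(0.02957) = 0.172.

λ_B/λ_α = 0.172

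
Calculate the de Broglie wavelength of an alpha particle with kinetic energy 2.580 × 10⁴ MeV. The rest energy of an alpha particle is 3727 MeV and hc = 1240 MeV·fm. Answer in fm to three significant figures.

λ = 0.0423 fm

Total energy E = KE + m₀c² = 2.580 × 10⁴ + 3727 = 29527 MeV.
(pc)² = E² − (m₀c²)² = (29527)² − (3727)² = 8.580 × 10⁸ MeV², so pc = 2.929 × 10⁴ MeV.
λ = hc/(pc) = 1240 MeV·fm / 2.929 × 10⁴ MeV = 0.0423 fm.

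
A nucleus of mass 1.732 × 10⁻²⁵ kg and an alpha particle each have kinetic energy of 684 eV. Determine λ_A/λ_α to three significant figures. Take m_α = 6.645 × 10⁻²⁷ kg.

At fixed KE, p = √(2mKE) so λ = h/p ∝ 1/√m.
λ_A/λ_α = √(m_α/m_A) = √(6.645 × 10⁻²⁷/1.732 × 10⁻²⁵) = √(0.03837) = 0.196.

λ_A/λ_α = 0.196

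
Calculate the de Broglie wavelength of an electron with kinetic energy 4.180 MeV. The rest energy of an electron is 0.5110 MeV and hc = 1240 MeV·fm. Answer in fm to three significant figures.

λ = 266 fm

Total energy E = KE + m₀c² = 4.180 + 0.5110 = 4.6910 MeV.
(pc)² = E² − (m₀c²)² = (4.6910)² − (0.5110)² = 21.74 MeV², so pc = 4.663 MeV.
λ = hc/(pc) = 1240 MeV·fm / 4.663 MeV = 266 fm.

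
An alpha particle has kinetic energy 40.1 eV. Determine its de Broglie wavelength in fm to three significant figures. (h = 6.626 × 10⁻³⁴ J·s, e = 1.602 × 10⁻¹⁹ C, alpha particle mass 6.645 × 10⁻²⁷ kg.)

λ = 2270 fm

KE = 40.1 eV = 6.424 × 10⁻¹⁸ J.
p = √(2mKE) = √(2 × 6.645 × 10⁻²⁷ × 6.424 × 10⁻¹⁸) = 2.922 × 10⁻²² kg·m/s.
λ = h/p = 6.626 × 10⁻³⁴ / 2.922 × 10⁻²² = 2.27 × 10⁻¹² m = 2270 fm.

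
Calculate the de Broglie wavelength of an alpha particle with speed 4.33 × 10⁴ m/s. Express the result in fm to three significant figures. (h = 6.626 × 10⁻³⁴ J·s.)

p = mv = 6.645 × 10⁻²⁷ × 4.33 × 10⁴ = 2.877 × 10⁻²² kg·m/s.
λ = h/p = 6.626 × 10⁻³⁴ / 2.877 × 10⁻²² = 2.30 × 10⁻¹² m = 2300 fm.

λ = 2300 fm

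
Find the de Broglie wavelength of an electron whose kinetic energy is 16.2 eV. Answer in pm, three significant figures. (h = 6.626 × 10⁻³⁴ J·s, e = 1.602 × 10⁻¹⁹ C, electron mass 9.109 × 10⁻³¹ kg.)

λ = 305 pm

KE = 16.2 eV = 2.595 × 10⁻¹⁸ J.
p = √(2mKE) = √(2 × 9.109 × 10⁻³¹ × 2.595 × 10⁻¹⁸) = 2.174 × 10⁻²⁴ kg·m/s.
λ = h/p = 6.626 × 10⁻³⁴ / 2.174 × 10⁻²⁴ = 3.05 × 10⁻¹⁰ m = 305 pm.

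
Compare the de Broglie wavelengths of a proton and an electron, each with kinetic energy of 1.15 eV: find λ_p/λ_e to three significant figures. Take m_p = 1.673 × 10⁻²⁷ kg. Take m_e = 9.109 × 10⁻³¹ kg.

At fixed KE, p = √(2mKE) so λ = h/p ∝ 1/√m.
λ_p/λ_e = √(m_e/m_p) = √(9.109 × 10⁻³¹/1.673 × 10⁻²⁷) = √(5.445 × 10⁻⁴) = 0.0233.

λ_p/λ_e = 0.0233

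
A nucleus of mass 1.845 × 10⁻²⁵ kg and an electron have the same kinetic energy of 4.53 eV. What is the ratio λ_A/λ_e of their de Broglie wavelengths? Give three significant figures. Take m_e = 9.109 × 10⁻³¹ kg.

λ_A/λ_e = 2.22 × 10⁻³

At fixed KE, p = √(2mKE) so λ = h/p ∝ 1/√m.
λ_A/λ_e = √(m_e/m_A) = √(9.109 × 10⁻³¹/1.845 × 10⁻²⁵) = √(4.937 × 10⁻⁶) = 2.22 × 10⁻³.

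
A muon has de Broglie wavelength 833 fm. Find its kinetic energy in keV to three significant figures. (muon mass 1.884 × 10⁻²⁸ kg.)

KE = 10.5 keV

p = h/λ = 6.626 × 10⁻³⁴ / 8.330 × 10⁻¹³ = 7.954 × 10⁻²² kg·m/s.
KE = p²/(2m) = (7.954 × 10⁻²²)² / (2 × 1.884 × 10⁻²⁸) = 1.679 × 10⁻¹⁵ J = 10.5 keV.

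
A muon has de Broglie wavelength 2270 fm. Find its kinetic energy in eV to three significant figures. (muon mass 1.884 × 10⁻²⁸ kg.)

p = h/λ = 6.626 × 10⁻³⁴ / 2.270 × 10⁻¹² = 2.919 × 10⁻²² kg·m/s.
KE = p²/(2m) = (2.919 × 10⁻²²)² / (2 × 1.884 × 10⁻²⁸) = 2.261 × 10⁻¹⁶ J = 1410 eV.

KE = 1410 eV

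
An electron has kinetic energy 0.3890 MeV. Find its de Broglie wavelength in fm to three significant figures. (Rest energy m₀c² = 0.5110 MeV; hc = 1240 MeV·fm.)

λ = 1670 fm

Total energy E = KE + m₀c² = 0.3890 + 0.5110 = 0.9000 MeV.
(pc)² = E² − (m₀c²)² = (0.9000)² − (0.5110)² = 0.5489 MeV², so pc = 0.7409 MeV.
λ = hc/(pc) = 1240 MeV·fm / 0.7409 MeV = 1670 fm.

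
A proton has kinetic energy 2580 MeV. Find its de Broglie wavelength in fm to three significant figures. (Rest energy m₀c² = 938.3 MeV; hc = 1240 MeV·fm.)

Total energy E = KE + m₀c² = 2580 + 938.3 = 3518.3 MeV.
(pc)² = E² − (m₀c²)² = (3518.3)² − (938.3)² = 1.150 × 10⁷ MeV², so pc = 3391 MeV.
λ = hc/(pc) = 1240 MeV·fm / 3391 MeV = 0.366 fm.

λ = 0.366 fm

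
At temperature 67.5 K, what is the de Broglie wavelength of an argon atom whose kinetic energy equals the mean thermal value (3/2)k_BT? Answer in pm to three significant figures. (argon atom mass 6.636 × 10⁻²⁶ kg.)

KE = (3/2)k_BT = 1.5 × 1.381 × 10⁻²³ × 67.5 = 1.398 × 10⁻²¹ J.
p = √(2mKE) = √(2 × 6.636 × 10⁻²⁶ × 1.398 × 10⁻²¹) = 1.362 × 10⁻²³ kg·m/s.
λ = h/p = 4.86 × 10⁻¹¹ m = 48.6 pm.

λ = 48.6 pm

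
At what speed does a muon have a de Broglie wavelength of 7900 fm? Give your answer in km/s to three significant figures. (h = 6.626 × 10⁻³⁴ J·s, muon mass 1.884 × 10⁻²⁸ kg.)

p = h/λ = 6.626 × 10⁻³⁴ / 7.900 × 10⁻¹² = 8.387 × 10⁻²³ kg·m/s.
v = p/m = 8.387 × 10⁻²³ / 1.884 × 10⁻²⁸ = 4.45 × 10⁵ m/s = 445 km/s.

v = 445 km/s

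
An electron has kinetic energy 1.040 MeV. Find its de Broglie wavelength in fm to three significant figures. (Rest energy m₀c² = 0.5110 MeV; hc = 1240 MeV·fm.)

λ = 847 fm

Total energy E = KE + m₀c² = 1.040 + 0.5110 = 1.5510 MeV.
(pc)² = E² − (m₀c²)² = (1.5510)² − (0.5110)² = 2.144 MeV², so pc = 1.464 MeV.
λ = hc/(pc) = 1240 MeV·fm / 1.464 MeV = 847 fm.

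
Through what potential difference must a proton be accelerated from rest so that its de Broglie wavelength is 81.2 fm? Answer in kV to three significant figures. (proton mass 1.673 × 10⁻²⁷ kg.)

V = 124 kV

p = h/λ = 6.626 × 10⁻³⁴ / 8.120 × 10⁻¹⁴ = 8.160 × 10⁻²¹ kg·m/s.
KE = p²/(2m) = 1.990 × 10⁻¹⁴ J.
V = KE/e = 1.990 × 10⁻¹⁴ / (1.602 × 10⁻¹⁹) = 124 kV.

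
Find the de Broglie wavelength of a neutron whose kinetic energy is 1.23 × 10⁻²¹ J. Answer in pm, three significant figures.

λ = 326 pm

p = √(2mKE) = √(2 × 1.675 × 10⁻²⁷ × 1.230 × 10⁻²¹) = 2.030 × 10⁻²⁴ kg·m/s.
λ = h/p = 6.626 × 10⁻³⁴ / 2.030 × 10⁻²⁴ = 3.26 × 10⁻¹⁰ m = 326 pm.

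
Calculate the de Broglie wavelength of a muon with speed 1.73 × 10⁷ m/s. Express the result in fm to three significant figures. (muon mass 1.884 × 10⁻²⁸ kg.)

p = mv = 1.884 × 10⁻²⁸ × 1.73 × 10⁷ = 3.259 × 10⁻²¹ kg·m/s.
λ = h/p = 6.626 × 10⁻³⁴ / 3.259 × 10⁻²¹ = 2.03 × 10⁻¹³ m = 203 fm.

λ = 203 fm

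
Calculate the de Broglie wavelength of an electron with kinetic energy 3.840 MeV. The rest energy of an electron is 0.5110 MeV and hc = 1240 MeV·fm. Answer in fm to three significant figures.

λ = 287 fm

Total energy E = KE + m₀c² = 3.840 + 0.5110 = 4.3510 MeV.
(pc)² = E² − (m₀c²)² = (4.3510)² − (0.5110)² = 18.67 MeV², so pc = 4.321 MeV.
λ = hc/(pc) = 1240 MeV·fm / 4.321 MeV = 287 fm.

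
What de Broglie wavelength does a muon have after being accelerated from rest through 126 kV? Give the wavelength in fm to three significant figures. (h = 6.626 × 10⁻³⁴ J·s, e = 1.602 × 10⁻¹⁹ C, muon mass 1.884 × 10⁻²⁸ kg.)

KE = eV = 1.602 × 10⁻¹⁹ × 1.260 × 10⁵ = 2.019 × 10⁻¹⁴ J.
p = √(2mKE) = √(2 × 1.884 × 10⁻²⁸ × 2.019 × 10⁻¹⁴) = 2.758 × 10⁻²¹ kg·m/s.
λ = h/p = 6.626 × 10⁻³⁴ / 2.758 × 10⁻²¹ = 2.40 × 10⁻¹³ m = 240 fm.

λ = 240 fm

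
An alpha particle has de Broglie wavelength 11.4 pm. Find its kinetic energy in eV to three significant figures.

KE = 1.59 eV

p = h/λ = 6.626 × 10⁻³⁴ / 1.140 × 10⁻¹¹ = 5.812 × 10⁻²³ kg·m/s.
KE = p²/(2m) = (5.812 × 10⁻²³)² / (2 × 6.645 × 10⁻²⁷) = 2.542 × 10⁻¹⁹ J = 1.59 eV.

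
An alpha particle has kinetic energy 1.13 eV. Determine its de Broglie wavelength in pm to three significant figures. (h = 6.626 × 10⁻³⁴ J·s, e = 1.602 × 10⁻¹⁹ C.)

λ = 13.5 pm

KE = 1.13 eV = 1.810 × 10⁻¹⁹ J.
p = √(2mKE) = √(2 × 6.645 × 10⁻²⁷ × 1.810 × 10⁻¹⁹) = 4.905 × 10⁻²³ kg·m/s.
λ = h/p = 6.626 × 10⁻³⁴ / 4.905 × 10⁻²³ = 1.35 × 10⁻¹¹ m = 13.5 pm.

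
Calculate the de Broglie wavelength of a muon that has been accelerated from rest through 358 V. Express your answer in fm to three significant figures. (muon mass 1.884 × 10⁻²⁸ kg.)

KE = eV = 1.602 × 10⁻¹⁹ × 358.0 = 5.735 × 10⁻¹⁷ J.
p = √(2mKE) = √(2 × 1.884 × 10⁻²⁸ × 5.735 × 10⁻¹⁷) = 1.470 × 10⁻²² kg·m/s.
λ = h/p = 6.626 × 10⁻³⁴ / 1.470 × 10⁻²² = 4.51 × 10⁻¹² m = 4510 fm.

λ = 4510 fm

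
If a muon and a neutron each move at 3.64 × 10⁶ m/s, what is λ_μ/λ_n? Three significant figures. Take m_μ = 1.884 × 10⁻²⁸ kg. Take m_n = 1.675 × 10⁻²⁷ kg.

λ_μ/λ_n = 8.89

At fixed v, p = mv so λ = h/(mv) ∝ 1/m.
λ_μ/λ_n = m_n/m_μ = 1.675 × 10⁻²⁷/1.884 × 10⁻²⁸ = 8.89.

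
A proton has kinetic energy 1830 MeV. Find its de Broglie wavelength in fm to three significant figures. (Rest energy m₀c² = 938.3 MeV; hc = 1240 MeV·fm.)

Total energy E = KE + m₀c² = 1830 + 938.3 = 2768.3 MeV.
(pc)² = E² − (m₀c²)² = (2768.3)² − (938.3)² = 6.783 × 10⁶ MeV², so pc = 2604 MeV.
λ = hc/(pc) = 1240 MeV·fm / 2604 MeV = 0.476 fm.

λ = 0.476 fm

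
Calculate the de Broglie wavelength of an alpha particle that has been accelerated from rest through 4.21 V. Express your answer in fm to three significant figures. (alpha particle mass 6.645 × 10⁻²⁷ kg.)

KE = 2eV = 2 × 1.602 × 10⁻¹⁹ × 4.210 = 1.349 × 10⁻¹⁸ J.
p = √(2mKE) = √(2 × 6.645 × 10⁻²⁷ × 1.349 × 10⁻¹⁸) = 1.339 × 10⁻²² kg·m/s.
λ = h/p = 6.626 × 10⁻³⁴ / 1.339 × 10⁻²² = 4.95 × 10⁻¹² m = 4950 fm.

λ = 4950 fm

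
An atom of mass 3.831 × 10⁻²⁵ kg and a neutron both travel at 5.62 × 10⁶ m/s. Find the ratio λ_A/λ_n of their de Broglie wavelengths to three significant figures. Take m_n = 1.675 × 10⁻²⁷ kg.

λ_A/λ_n = 4.37 × 10⁻³

At fixed v, p = mv so λ = h/(mv) ∝ 1/m.
λ_A/λ_n = m_n/m_A = 1.675 × 10⁻²⁷/3.831 × 10⁻²⁵ = 4.37 × 10⁻³.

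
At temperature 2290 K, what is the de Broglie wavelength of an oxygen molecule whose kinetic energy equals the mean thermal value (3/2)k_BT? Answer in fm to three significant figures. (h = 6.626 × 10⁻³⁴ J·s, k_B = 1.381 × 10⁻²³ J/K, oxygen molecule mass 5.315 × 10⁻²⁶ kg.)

KE = (3/2)k_BT = 1.5 × 1.381 × 10⁻²³ × 2290 = 4.744 × 10⁻²⁰ J.
p = √(2mKE) = √(2 × 5.315 × 10⁻²⁶ × 4.744 × 10⁻²⁰) = 7.101 × 10⁻²³ kg·m/s.
λ = h/p = 9.33 × 10⁻¹² m = 9330 fm.

λ = 9330 fm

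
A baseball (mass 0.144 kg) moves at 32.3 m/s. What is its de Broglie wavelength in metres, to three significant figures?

p = mv = 0.144 × 32.3 = 4.651 kg·m/s.
λ = h/p = 6.626 × 10⁻³⁴ / 4.651 = 1.42 × 10⁻³⁴ m.

λ = 1.42 × 10⁻³⁴ m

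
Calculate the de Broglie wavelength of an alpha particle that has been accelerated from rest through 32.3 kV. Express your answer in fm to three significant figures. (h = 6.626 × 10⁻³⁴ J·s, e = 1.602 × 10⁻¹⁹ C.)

KE = 2eV = 2 × 1.602 × 10⁻¹⁹ × 3.230 × 10⁴ = 1.035 × 10⁻¹⁴ J.
p = √(2mKE) = √(2 × 6.645 × 10⁻²⁷ × 1.035 × 10⁻¹⁴) = 1.173 × 10⁻²⁰ kg·m/s.
λ = h/p = 6.626 × 10⁻³⁴ / 1.173 × 10⁻²⁰ = 5.65 × 10⁻¹⁴ m = 56.5 fm.

λ = 56.5 fm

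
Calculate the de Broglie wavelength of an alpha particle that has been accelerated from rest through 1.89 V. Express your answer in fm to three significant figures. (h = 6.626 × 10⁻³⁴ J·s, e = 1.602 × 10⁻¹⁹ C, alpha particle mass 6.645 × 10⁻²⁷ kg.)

KE = 2eV = 2 × 1.602 × 10⁻¹⁹ × 1.890 = 6.056 × 10⁻¹⁹ J.
p = √(2mKE) = √(2 × 6.645 × 10⁻²⁷ × 6.056 × 10⁻¹⁹) = 8.971 × 10⁻²³ kg·m/s.
λ = h/p = 6.626 × 10⁻³⁴ / 8.971 × 10⁻²³ = 7.39 × 10⁻¹² m = 7390 fm.

λ = 7390 fm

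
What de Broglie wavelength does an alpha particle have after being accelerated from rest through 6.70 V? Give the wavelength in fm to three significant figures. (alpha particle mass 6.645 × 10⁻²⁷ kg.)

λ = 3920 fm

KE = 2eV = 2 × 1.602 × 10⁻¹⁹ × 6.700 = 2.147 × 10⁻¹⁸ J.
p = √(2mKE) = √(2 × 6.645 × 10⁻²⁷ × 2.147 × 10⁻¹⁸) = 1.689 × 10⁻²² kg·m/s.
λ = h/p = 6.626 × 10⁻³⁴ / 1.689 × 10⁻²² = 3.92 × 10⁻¹² m = 3920 fm.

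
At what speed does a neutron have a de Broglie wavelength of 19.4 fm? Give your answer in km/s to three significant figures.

p = h/λ = 6.626 × 10⁻³⁴ / 1.940 × 10⁻¹⁴ = 3.415 × 10⁻²⁰ kg·m/s.
v = p/m = 3.415 × 10⁻²⁰ / 1.675 × 10⁻²⁷ = 2.04 × 10⁷ m/s = 2.04 × 10⁴ km/s.

v = 2.04 × 10⁴ km/s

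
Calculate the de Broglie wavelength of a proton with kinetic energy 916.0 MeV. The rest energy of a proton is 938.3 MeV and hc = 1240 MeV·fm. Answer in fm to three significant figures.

Total energy E = KE + m₀c² = 916.0 + 938.3 = 1854.3 MeV.
(pc)² = E² − (m₀c²)² = (1854.3)² − (938.3)² = 2.558 × 10⁶ MeV², so pc = 1599 MeV.
λ = hc/(pc) = 1240 MeV·fm / 1599 MeV = 0.775 fm.

λ = 0.775 fm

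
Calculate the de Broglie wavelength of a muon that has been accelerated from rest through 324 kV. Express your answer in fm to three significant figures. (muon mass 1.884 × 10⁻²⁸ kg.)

KE = eV = 1.602 × 10⁻¹⁹ × 3.240 × 10⁵ = 5.190 × 10⁻¹⁴ J.
p = √(2mKE) = √(2 × 1.884 × 10⁻²⁸ × 5.190 × 10⁻¹⁴) = 4.422 × 10⁻²¹ kg·m/s.
λ = h/p = 6.626 × 10⁻³⁴ / 4.422 × 10⁻²¹ = 1.50 × 10⁻¹³ m = 150 fm.

λ = 150 fm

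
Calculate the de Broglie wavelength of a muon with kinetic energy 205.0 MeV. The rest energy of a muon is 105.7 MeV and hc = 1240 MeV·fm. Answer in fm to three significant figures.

Total energy E = KE + m₀c² = 205.0 + 105.7 = 310.7 MeV.
(pc)² = E² − (m₀c²)² = (310.7)² − (105.7)² = 8.536 × 10⁴ MeV², so pc = 292.2 MeV.
λ = hc/(pc) = 1240 MeV·fm / 292.2 MeV = 4.24 fm.

λ = 4.24 fm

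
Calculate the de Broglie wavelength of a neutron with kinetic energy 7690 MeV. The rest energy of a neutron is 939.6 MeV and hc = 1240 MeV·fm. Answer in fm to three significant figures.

Total energy E = KE + m₀c² = 7690 + 939.6 = 8629.6 MeV.
(pc)² = E² − (m₀c²)² = (8629.6)² − (939.6)² = 7.359 × 10⁷ MeV², so pc = 8578 MeV.
λ = hc/(pc) = 1240 MeV·fm / 8578 MeV = 0.145 fm.

λ = 0.145 fm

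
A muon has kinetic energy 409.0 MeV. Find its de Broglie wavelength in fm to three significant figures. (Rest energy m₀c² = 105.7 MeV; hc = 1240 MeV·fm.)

Total energy E = KE + m₀c² = 409.0 + 105.7 = 514.7 MeV.
(pc)² = E² − (m₀c²)² = (514.7)² − (105.7)² = 2.537 × 10⁵ MeV², so pc = 503.7 MeV.
λ = hc/(pc) = 1240 MeV·fm / 503.7 MeV = 2.46 fm.

λ = 2.46 fm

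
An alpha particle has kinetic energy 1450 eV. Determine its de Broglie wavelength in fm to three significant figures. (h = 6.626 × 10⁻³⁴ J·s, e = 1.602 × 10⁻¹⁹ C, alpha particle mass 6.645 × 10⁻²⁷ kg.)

λ = 377 fm

KE = 1450 eV = 2.323 × 10⁻¹⁶ J.
p = √(2mKE) = √(2 × 6.645 × 10⁻²⁷ × 2.323 × 10⁻¹⁶) = 1.757 × 10⁻²¹ kg·m/s.
λ = h/p = 6.626 × 10⁻³⁴ / 1.757 × 10⁻²¹ = 3.77 × 10⁻¹³ m = 377 fm.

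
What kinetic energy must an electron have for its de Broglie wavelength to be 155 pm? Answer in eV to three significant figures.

KE = 62.6 eV

p = h/λ = 6.626 × 10⁻³⁴ / 1.550 × 10⁻¹⁰ = 4.275 × 10⁻²⁴ kg·m/s.
KE = p²/(2m) = (4.275 × 10⁻²⁴)² / (2 × 9.109 × 10⁻³¹) = 1.003 × 10⁻¹⁷ J = 62.6 eV.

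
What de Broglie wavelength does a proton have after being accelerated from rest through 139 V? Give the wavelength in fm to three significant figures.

KE = eV = 1.602 × 10⁻¹⁹ × 139.0 = 2.227 × 10⁻¹⁷ J.
p = √(2mKE) = √(2 × 1.673 × 10⁻²⁷ × 2.227 × 10⁻¹⁷) = 2.730 × 10⁻²² kg·m/s.
λ = h/p = 6.626 × 10⁻³⁴ / 2.730 × 10⁻²² = 2.43 × 10⁻¹² m = 2430 fm.

λ = 2430 fm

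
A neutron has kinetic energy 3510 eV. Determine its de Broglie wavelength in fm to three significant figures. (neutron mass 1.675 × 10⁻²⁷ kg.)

λ = 483 fm

KE = 3510 eV = 5.623 × 10⁻¹⁶ J.
p = √(2mKE) = √(2 × 1.675 × 10⁻²⁷ × 5.623 × 10⁻¹⁶) = 1.372 × 10⁻²¹ kg·m/s.
λ = h/p = 6.626 × 10⁻³⁴ / 1.372 × 10⁻²¹ = 4.83 × 10⁻¹³ m = 483 fm.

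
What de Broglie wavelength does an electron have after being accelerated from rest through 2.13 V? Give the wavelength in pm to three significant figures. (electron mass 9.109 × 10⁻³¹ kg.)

λ = 840 pm

KE = eV = 1.602 × 10⁻¹⁹ × 2.130 = 3.412 × 10⁻¹⁹ J.
p = √(2mKE) = √(2 × 9.109 × 10⁻³¹ × 3.412 × 10⁻¹⁹) = 7.884 × 10⁻²⁵ kg·m/s.
λ = h/p = 6.626 × 10⁻³⁴ / 7.884 × 10⁻²⁵ = 8.40 × 10⁻¹⁰ m = 840 pm.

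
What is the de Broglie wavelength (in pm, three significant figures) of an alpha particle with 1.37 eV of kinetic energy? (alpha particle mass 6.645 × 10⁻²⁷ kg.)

λ = 12.3 pm

KE = 1.37 eV = 2.195 × 10⁻¹⁹ J.
p = √(2mKE) = √(2 × 6.645 × 10⁻²⁷ × 2.195 × 10⁻¹⁹) = 5.401 × 10⁻²³ kg·m/s.
λ = h/p = 6.626 × 10⁻³⁴ / 5.401 × 10⁻²³ = 1.23 × 10⁻¹¹ m = 12.3 pm.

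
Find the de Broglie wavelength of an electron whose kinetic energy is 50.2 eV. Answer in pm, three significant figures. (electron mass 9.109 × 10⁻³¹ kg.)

KE = 50.2 eV = 8.042 × 10⁻¹⁸ J.
p = √(2mKE) = √(2 × 9.109 × 10⁻³¹ × 8.042 × 10⁻¹⁸) = 3.828 × 10⁻²⁴ kg·m/s.
λ = h/p = 6.626 × 10⁻³⁴ / 3.828 × 10⁻²⁴ = 1.73 × 10⁻¹⁰ m = 173 pm.

λ = 173 pm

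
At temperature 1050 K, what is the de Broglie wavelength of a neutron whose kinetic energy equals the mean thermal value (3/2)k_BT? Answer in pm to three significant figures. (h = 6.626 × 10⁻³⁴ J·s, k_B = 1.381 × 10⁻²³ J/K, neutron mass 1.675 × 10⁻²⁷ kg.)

λ = 77.6 pm

KE = (3/2)k_BT = 1.5 × 1.381 × 10⁻²³ × 1050 = 2.175 × 10⁻²⁰ J.
p = √(2mKE) = √(2 × 1.675 × 10⁻²⁷ × 2.175 × 10⁻²⁰) = 8.536 × 10⁻²⁴ kg·m/s.
λ = h/p = 7.76 × 10⁻¹¹ m = 77.6 pm.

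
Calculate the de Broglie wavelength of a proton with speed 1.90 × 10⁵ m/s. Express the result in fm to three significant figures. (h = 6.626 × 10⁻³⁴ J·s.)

p = mv = 1.673 × 10⁻²⁷ × 1.90 × 10⁵ = 3.179 × 10⁻²² kg·m/s.
λ = h/p = 6.626 × 10⁻³⁴ / 3.179 × 10⁻²² = 2.08 × 10⁻¹² m = 2080 fm.

λ = 2080 fm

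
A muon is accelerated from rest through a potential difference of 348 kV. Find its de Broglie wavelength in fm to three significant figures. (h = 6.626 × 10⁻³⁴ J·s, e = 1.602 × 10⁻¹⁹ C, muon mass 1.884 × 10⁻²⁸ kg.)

KE = eV = 1.602 × 10⁻¹⁹ × 3.480 × 10⁵ = 5.575 × 10⁻¹⁴ J.
p = √(2mKE) = √(2 × 1.884 × 10⁻²⁸ × 5.575 × 10⁻¹⁴) = 4.583 × 10⁻²¹ kg·m/s.
λ = h/p = 6.626 × 10⁻³⁴ / 4.583 × 10⁻²¹ = 1.45 × 10⁻¹³ m = 145 fm.

λ = 145 fm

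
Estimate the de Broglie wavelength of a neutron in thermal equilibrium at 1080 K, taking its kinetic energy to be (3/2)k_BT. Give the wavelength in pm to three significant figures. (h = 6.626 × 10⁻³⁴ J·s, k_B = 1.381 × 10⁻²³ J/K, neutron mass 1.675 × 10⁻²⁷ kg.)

KE = (3/2)k_BT = 1.5 × 1.381 × 10⁻²³ × 1080 = 2.237 × 10⁻²⁰ J.
p = √(2mKE) = √(2 × 1.675 × 10⁻²⁷ × 2.237 × 10⁻²⁰) = 8.657 × 10⁻²⁴ kg·m/s.
λ = h/p = 7.65 × 10⁻¹¹ m = 76.5 pm.

λ = 76.5 pm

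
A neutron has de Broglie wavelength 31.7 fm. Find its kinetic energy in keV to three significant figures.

KE = 814 keV

p = h/λ = 6.626 × 10⁻³⁴ / 3.170 × 10⁻¹⁴ = 2.090 × 10⁻²⁰ kg·m/s.
KE = p²/(2m) = (2.090 × 10⁻²⁰)² / (2 × 1.675 × 10⁻²⁷) = 1.304 × 10⁻¹³ J = 814 keV.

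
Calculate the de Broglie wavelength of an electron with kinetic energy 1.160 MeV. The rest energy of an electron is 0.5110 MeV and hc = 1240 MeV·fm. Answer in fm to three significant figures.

λ = 779 fm

Total energy E = KE + m₀c² = 1.160 + 0.5110 = 1.6710 MeV.
(pc)² = E² − (m₀c²)² = (1.6710)² − (0.5110)² = 2.531 MeV², so pc = 1.591 MeV.
λ = hc/(pc) = 1240 MeV·fm / 1.591 MeV = 779 fm.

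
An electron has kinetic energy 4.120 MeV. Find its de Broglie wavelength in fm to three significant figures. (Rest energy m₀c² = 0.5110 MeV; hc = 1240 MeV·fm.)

Total energy E = KE + m₀c² = 4.120 + 0.5110 = 4.6310 MeV.
(pc)² = E² − (m₀c²)² = (4.6310)² − (0.5110)² = 21.19 MeV², so pc = 4.603 MeV.
λ = hc/(pc) = 1240 MeV·fm / 4.603 MeV = 269 fm.

λ = 269 fm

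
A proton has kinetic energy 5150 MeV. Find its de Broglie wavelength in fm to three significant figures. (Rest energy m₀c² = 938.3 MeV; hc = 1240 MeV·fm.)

λ = 0.206 fm

Total energy E = KE + m₀c² = 5150 + 938.3 = 6088.3 MeV.
(pc)² = E² − (m₀c²)² = (6088.3)² − (938.3)² = 3.619 × 10⁷ MeV², so pc = 6016 MeV.
λ = hc/(pc) = 1240 MeV·fm / 6016 MeV = 0.206 fm.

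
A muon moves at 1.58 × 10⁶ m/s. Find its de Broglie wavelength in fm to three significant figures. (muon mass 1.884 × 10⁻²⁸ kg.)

p = mv = 1.884 × 10⁻²⁸ × 1.58 × 10⁶ = 2.977 × 10⁻²² kg·m/s.
λ = h/p = 6.626 × 10⁻³⁴ / 2.977 × 10⁻²² = 2.23 × 10⁻¹² m = 2230 fm.

λ = 2230 fm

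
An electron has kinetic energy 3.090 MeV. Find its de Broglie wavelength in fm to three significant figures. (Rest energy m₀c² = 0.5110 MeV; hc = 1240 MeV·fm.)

λ = 348 fm

Total energy E = KE + m₀c² = 3.090 + 0.5110 = 3.6010 MeV.
(pc)² = E² − (m₀c²)² = (3.6010)² − (0.5110)² = 12.71 MeV², so pc = 3.565 MeV.
λ = hc/(pc) = 1240 MeV·fm / 3.565 MeV = 348 fm.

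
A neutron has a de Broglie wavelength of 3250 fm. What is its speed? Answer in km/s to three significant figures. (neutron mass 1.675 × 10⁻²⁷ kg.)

v = 122 km/s

p = h/λ = 6.626 × 10⁻³⁴ / 3.250 × 10⁻¹² = 2.039 × 10⁻²² kg·m/s.
v = p/m = 2.039 × 10⁻²² / 1.675 × 10⁻²⁷ = 1.22 × 10⁵ m/s = 122 km/s.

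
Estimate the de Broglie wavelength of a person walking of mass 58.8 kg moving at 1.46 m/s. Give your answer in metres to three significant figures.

λ = 7.72 × 10⁻³⁶ m

p = mv = 58.8 × 1.46 = 8.585 × 10¹ kg·m/s.
λ = h/p = 6.626 × 10⁻³⁴ / 8.585 × 10¹ = 7.72 × 10⁻³⁶ m.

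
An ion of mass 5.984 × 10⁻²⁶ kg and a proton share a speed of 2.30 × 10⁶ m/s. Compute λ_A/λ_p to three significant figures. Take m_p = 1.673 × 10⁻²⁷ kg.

At fixed v, p = mv so λ = h/(mv) ∝ 1/m.
λ_A/λ_p = m_p/m_A = 1.673 × 10⁻²⁷/5.984 × 10⁻²⁶ = 0.0280.

λ_A/λ_p = 0.0280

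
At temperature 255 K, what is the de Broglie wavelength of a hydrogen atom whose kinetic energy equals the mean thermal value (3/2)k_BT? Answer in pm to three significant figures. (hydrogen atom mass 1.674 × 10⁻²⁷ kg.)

KE = (3/2)k_BT = 1.5 × 1.381 × 10⁻²³ × 255 = 5.282 × 10⁻²¹ J.
p = √(2mKE) = √(2 × 1.674 × 10⁻²⁷ × 5.282 × 10⁻²¹) = 4.205 × 10⁻²⁴ kg·m/s.
λ = h/p = 1.58 × 10⁻¹⁰ m = 158 pm.

λ = 158 pm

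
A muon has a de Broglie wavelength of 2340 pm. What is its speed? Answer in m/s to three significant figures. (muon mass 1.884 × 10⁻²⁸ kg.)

v = 1500 m/s

p = h/λ = 6.626 × 10⁻³⁴ / 2.340 × 10⁻⁹ = 2.832 × 10⁻²⁵ kg·m/s.
v = p/m = 2.832 × 10⁻²⁵ / 1.884 × 10⁻²⁸ = 1.50 × 10³ m/s = 1500 m/s.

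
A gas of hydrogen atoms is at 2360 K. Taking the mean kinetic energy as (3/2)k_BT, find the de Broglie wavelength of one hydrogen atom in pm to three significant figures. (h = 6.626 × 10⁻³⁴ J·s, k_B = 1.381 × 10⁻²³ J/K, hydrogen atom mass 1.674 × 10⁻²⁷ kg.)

KE = (3/2)k_BT = 1.5 × 1.381 × 10⁻²³ × 2360 = 4.889 × 10⁻²⁰ J.
p = √(2mKE) = √(2 × 1.674 × 10⁻²⁷ × 4.889 × 10⁻²⁰) = 1.279 × 10⁻²³ kg·m/s.
λ = h/p = 5.18 × 10⁻¹¹ m = 51.8 pm.

λ = 51.8 pm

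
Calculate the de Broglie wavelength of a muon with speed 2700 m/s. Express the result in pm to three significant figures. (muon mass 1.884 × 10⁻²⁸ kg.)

λ = 1300 pm

p = mv = 1.884 × 10⁻²⁸ × 2700 = 5.087 × 10⁻²⁵ kg·m/s.
λ = h/p = 6.626 × 10⁻³⁴ / 5.087 × 10⁻²⁵ = 1.30 × 10⁻⁹ m = 1300 pm.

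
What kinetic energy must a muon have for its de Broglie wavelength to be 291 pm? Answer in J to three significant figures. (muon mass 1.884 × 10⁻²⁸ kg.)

p = h/λ = 6.626 × 10⁻³⁴ / 2.910 × 10⁻¹⁰ = 2.277 × 10⁻²⁴ kg·m/s.
KE = p²/(2m) = (2.277 × 10⁻²⁴)² / (2 × 1.884 × 10⁻²⁸) = 1.376 × 10⁻²⁰ J = 1.38 × 10⁻²⁰ J.

KE = 1.38 × 10⁻²⁰ J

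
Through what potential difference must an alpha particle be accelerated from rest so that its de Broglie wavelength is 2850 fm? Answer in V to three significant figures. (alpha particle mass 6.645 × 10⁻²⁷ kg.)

p = h/λ = 6.626 × 10⁻³⁴ / 2.850 × 10⁻¹² = 2.325 × 10⁻²² kg·m/s.
KE = p²/(2m) = 4.067 × 10⁻¹⁸ J.
V = KE/2e = 4.067 × 10⁻¹⁸ / (2 × 1.602 × 10⁻¹⁹) = 12.7 V.

V = 12.7 V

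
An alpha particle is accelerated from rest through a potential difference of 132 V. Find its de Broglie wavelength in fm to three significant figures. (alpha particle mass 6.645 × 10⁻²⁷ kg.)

KE = 2eV = 2 × 1.602 × 10⁻¹⁹ × 132.0 = 4.229 × 10⁻¹⁷ J.
p = √(2mKE) = √(2 × 6.645 × 10⁻²⁷ × 4.229 × 10⁻¹⁷) = 7.497 × 10⁻²² kg·m/s.
λ = h/p = 6.626 × 10⁻³⁴ / 7.497 × 10⁻²² = 8.84 × 10⁻¹³ m = 884 fm.

λ = 884 fm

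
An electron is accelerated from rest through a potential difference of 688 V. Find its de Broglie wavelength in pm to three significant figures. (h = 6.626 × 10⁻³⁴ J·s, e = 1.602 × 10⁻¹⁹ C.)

λ = 46.8 pm

KE = eV = 1.602 × 10⁻¹⁹ × 688.0 = 1.102 × 10⁻¹⁶ J.
p = √(2mKE) = √(2 × 9.109 × 10⁻³¹ × 1.102 × 10⁻¹⁶) = 1.417 × 10⁻²³ kg·m/s.
λ = h/p = 6.626 × 10⁻³⁴ / 1.417 × 10⁻²³ = 4.68 × 10⁻¹¹ m = 46.8 pm.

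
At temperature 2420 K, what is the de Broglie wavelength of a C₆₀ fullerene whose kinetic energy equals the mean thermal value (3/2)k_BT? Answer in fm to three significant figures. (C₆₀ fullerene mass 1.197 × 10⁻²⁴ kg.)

λ = 1910 fm

KE = (3/2)k_BT = 1.5 × 1.381 × 10⁻²³ × 2420 = 5.013 × 10⁻²⁰ J.
p = √(2mKE) = √(2 × 1.197 × 10⁻²⁴ × 5.013 × 10⁻²⁰) = 3.464 × 10⁻²² kg·m/s.
λ = h/p = 1.91 × 10⁻¹² m = 1910 fm.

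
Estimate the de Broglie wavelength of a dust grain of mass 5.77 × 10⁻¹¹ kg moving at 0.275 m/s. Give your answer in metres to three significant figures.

λ = 4.18 × 10⁻²³ m

p = mv = 5.77 × 10⁻¹¹ × 0.275 = 1.587 × 10⁻¹¹ kg·m/s.
λ = h/p = 6.626 × 10⁻³⁴ / 1.587 × 10⁻¹¹ = 4.18 × 10⁻²³ m.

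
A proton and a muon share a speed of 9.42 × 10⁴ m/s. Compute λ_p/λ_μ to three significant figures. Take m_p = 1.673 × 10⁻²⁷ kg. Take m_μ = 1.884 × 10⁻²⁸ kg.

At fixed v, p = mv so λ = h/(mv) ∝ 1/m.
λ_p/λ_μ = m_μ/m_p = 1.884 × 10⁻²⁸/1.673 × 10⁻²⁷ = 0.113.

λ_p/λ_μ = 0.113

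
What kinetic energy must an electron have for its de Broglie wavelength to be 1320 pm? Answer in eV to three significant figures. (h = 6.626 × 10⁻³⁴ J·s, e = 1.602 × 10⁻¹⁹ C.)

p = h/λ = 6.626 × 10⁻³⁴ / 1.320 × 10⁻⁹ = 5.020 × 10⁻²⁵ kg·m/s.
KE = p²/(2m) = (5.020 × 10⁻²⁵)² / (2 × 9.109 × 10⁻³¹) = 1.383 × 10⁻¹⁹ J = 0.863 eV.

KE = 0.863 eV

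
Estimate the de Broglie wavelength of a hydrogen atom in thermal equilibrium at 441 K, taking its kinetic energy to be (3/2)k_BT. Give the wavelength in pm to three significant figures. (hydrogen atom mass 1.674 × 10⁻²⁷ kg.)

λ = 120 pm

KE = (3/2)k_BT = 1.5 × 1.381 × 10⁻²³ × 441 = 9.135 × 10⁻²¹ J.
p = √(2mKE) = √(2 × 1.674 × 10⁻²⁷ × 9.135 × 10⁻²¹) = 5.530 × 10⁻²⁴ kg·m/s.
λ = h/p = 1.20 × 10⁻¹⁰ m = 120 pm.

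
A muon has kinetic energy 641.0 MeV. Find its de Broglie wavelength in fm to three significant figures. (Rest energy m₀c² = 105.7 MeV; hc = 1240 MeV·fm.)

Total energy E = KE + m₀c² = 641.0 + 105.7 = 746.7 MeV.
(pc)² = E² − (m₀c²)² = (746.7)² − (105.7)² = 5.464 × 10⁵ MeV², so pc = 739.2 MeV.
λ = hc/(pc) = 1240 MeV·fm / 739.2 MeV = 1.68 fm.

λ = 1.68 fm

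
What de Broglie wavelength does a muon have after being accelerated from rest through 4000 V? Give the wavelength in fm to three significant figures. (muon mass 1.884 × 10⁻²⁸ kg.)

KE = eV = 1.602 × 10⁻¹⁹ × 4000 = 6.408 × 10⁻¹⁶ J.
p = √(2mKE) = √(2 × 1.884 × 10⁻²⁸ × 6.408 × 10⁻¹⁶) = 4.914 × 10⁻²² kg·m/s.
λ = h/p = 6.626 × 10⁻³⁴ / 4.914 × 10⁻²² = 1.35 × 10⁻¹² m = 1350 fm.

λ = 1350 fm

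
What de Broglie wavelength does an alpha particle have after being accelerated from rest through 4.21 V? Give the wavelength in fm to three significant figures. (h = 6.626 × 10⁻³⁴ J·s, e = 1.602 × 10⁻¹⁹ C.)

λ = 4950 fm

KE = 2eV = 2 × 1.602 × 10⁻¹⁹ × 4.210 = 1.349 × 10⁻¹⁸ J.
p = √(2mKE) = √(2 × 6.645 × 10⁻²⁷ × 1.349 × 10⁻¹⁸) = 1.339 × 10⁻²² kg·m/s.
λ = h/p = 6.626 × 10⁻³⁴ / 1.339 × 10⁻²² = 4.95 × 10⁻¹² m = 4950 fm.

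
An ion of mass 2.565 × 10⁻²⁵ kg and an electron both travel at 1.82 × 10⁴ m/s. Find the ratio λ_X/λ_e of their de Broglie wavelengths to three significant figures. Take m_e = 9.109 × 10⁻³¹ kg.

At fixed v, p = mv so λ = h/(mv) ∝ 1/m.
λ_X/λ_e = m_e/m_X = 9.109 × 10⁻³¹/2.565 × 10⁻²⁵ = 3.55 × 10⁻⁶.

λ_X/λ_e = 3.55 × 10⁻⁶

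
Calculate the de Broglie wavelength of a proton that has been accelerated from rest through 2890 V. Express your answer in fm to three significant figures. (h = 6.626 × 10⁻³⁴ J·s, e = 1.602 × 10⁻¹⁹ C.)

KE = eV = 1.602 × 10⁻¹⁹ × 2890 = 4.630 × 10⁻¹⁶ J.
p = √(2mKE) = √(2 × 1.673 × 10⁻²⁷ × 4.630 × 10⁻¹⁶) = 1.245 × 10⁻²¹ kg·m/s.
λ = h/p = 6.626 × 10⁻³⁴ / 1.245 × 10⁻²¹ = 5.32 × 10⁻¹³ m = 532 fm.

λ = 532 fm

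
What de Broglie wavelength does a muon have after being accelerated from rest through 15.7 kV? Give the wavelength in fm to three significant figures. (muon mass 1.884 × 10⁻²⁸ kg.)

λ = 681 fm

KE = eV = 1.602 × 10⁻¹⁹ × 1.570 × 10⁴ = 2.515 × 10⁻¹⁵ J.
p = √(2mKE) = √(2 × 1.884 × 10⁻²⁸ × 2.515 × 10⁻¹⁵) = 9.735 × 10⁻²² kg·m/s.
λ = h/p = 6.626 × 10⁻³⁴ / 9.735 × 10⁻²² = 6.81 × 10⁻¹³ m = 681 fm.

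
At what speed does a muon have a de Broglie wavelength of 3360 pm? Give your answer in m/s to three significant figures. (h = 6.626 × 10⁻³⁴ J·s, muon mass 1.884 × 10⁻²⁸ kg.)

v = 1050 m/s

p = h/λ = 6.626 × 10⁻³⁴ / 3.360 × 10⁻⁹ = 1.972 × 10⁻²⁵ kg·m/s.
v = p/m = 1.972 × 10⁻²⁵ / 1.884 × 10⁻²⁸ = 1.05 × 10³ m/s = 1050 m/s.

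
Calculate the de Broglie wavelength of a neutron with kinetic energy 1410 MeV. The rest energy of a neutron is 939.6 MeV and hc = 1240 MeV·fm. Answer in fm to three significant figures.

Total energy E = KE + m₀c² = 1410 + 939.6 = 2349.6 MeV.
(pc)² = E² − (m₀c²)² = (2349.6)² − (939.6)² = 4.638 × 10⁶ MeV², so pc = 2154 MeV.
λ = hc/(pc) = 1240 MeV·fm / 2154 MeV = 0.576 fm.

λ = 0.576 fm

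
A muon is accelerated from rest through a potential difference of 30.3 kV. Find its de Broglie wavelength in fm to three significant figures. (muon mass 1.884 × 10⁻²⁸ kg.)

KE = eV = 1.602 × 10⁻¹⁹ × 3.030 × 10⁴ = 4.854 × 10⁻¹⁵ J.
p = √(2mKE) = √(2 × 1.884 × 10⁻²⁸ × 4.854 × 10⁻¹⁵) = 1.352 × 10⁻²¹ kg·m/s.
λ = h/p = 6.626 × 10⁻³⁴ / 1.352 × 10⁻²¹ = 4.90 × 10⁻¹³ m = 490 fm.

λ = 490 fm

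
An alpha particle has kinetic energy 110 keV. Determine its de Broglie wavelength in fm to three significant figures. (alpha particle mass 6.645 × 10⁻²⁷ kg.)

KE = 110 keV = 1.762 × 10⁻¹⁴ J.
p = √(2mKE) = √(2 × 6.645 × 10⁻²⁷ × 1.762 × 10⁻¹⁴) = 1.530 × 10⁻²⁰ kg·m/s.
λ = h/p = 6.626 × 10⁻³⁴ / 1.530 × 10⁻²⁰ = 4.33 × 10⁻¹⁴ m = 43.3 fm.

λ = 43.3 fm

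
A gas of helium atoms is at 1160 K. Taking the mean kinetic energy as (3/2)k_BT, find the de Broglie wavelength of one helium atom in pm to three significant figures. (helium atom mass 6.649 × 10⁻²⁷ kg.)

λ = 37.1 pm

KE = (3/2)k_BT = 1.5 × 1.381 × 10⁻²³ × 1160 = 2.403 × 10⁻²⁰ J.
p = √(2mKE) = √(2 × 6.649 × 10⁻²⁷ × 2.403 × 10⁻²⁰) = 1.788 × 10⁻²³ kg·m/s.
λ = h/p = 3.71 × 10⁻¹¹ m = 37.1 pm.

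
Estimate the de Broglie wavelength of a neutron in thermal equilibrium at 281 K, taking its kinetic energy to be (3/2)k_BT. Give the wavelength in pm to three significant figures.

KE = (3/2)k_BT = 1.5 × 1.381 × 10⁻²³ × 281 = 5.821 × 10⁻²¹ J.
p = √(2mKE) = √(2 × 1.675 × 10⁻²⁷ × 5.821 × 10⁻²¹) = 4.416 × 10⁻²⁴ kg·m/s.
λ = h/p = 1.50 × 10⁻¹⁰ m = 150 pm.

λ = 150 pm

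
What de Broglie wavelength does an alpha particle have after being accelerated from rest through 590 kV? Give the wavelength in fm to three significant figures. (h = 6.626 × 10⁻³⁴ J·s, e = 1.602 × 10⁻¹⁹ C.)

λ = 13.2 fm

KE = 2eV = 2 × 1.602 × 10⁻¹⁹ × 5.900 × 10⁵ = 1.890 × 10⁻¹³ J.
p = √(2mKE) = √(2 × 6.645 × 10⁻²⁷ × 1.890 × 10⁻¹³) = 5.012 × 10⁻²⁰ kg·m/s.
λ = h/p = 6.626 × 10⁻³⁴ / 5.012 × 10⁻²⁰ = 1.32 × 10⁻¹⁴ m = 13.2 fm.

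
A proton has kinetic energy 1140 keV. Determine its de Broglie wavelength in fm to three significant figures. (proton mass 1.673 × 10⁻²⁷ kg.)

λ = 26.8 fm

KE = 1140 keV = 1.826 × 10⁻¹³ J.
p = √(2mKE) = √(2 × 1.673 × 10⁻²⁷ × 1.826 × 10⁻¹³) = 2.472 × 10⁻²⁰ kg·m/s.
λ = h/p = 6.626 × 10⁻³⁴ / 2.472 × 10⁻²⁰ = 2.68 × 10⁻¹⁴ m = 26.8 fm.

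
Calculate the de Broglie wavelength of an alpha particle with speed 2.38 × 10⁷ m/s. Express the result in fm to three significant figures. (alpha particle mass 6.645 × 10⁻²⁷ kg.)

p = mv = 6.645 × 10⁻²⁷ × 2.38 × 10⁷ = 1.582 × 10⁻¹⁹ kg·m/s.
λ = h/p = 6.626 × 10⁻³⁴ / 1.582 × 10⁻¹⁹ = 4.19 × 10⁻¹⁵ m = 4.19 fm.

λ = 4.19 fm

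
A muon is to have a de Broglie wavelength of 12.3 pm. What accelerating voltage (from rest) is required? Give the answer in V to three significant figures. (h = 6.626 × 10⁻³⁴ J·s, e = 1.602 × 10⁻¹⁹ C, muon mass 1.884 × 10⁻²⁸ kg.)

p = h/λ = 6.626 × 10⁻³⁴ / 1.230 × 10⁻¹¹ = 5.387 × 10⁻²³ kg·m/s.
KE = p²/(2m) = 7.702 × 10⁻¹⁸ J.
V = KE/e = 7.702 × 10⁻¹⁸ / (1.602 × 10⁻¹⁹) = 48.1 V.

V = 48.1 V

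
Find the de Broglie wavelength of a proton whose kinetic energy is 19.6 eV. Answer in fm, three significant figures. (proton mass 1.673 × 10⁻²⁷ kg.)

λ = 6460 fm

KE = 19.6 eV = 3.140 × 10⁻¹⁸ J.
p = √(2mKE) = √(2 × 1.673 × 10⁻²⁷ × 3.140 × 10⁻¹⁸) = 1.025 × 10⁻²² kg·m/s.
λ = h/p = 6.626 × 10⁻³⁴ / 1.025 × 10⁻²² = 6.46 × 10⁻¹² m = 6460 fm.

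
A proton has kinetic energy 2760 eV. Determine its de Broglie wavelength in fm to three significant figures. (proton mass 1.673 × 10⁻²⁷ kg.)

KE = 2760 eV = 4.422 × 10⁻¹⁶ J.
p = √(2mKE) = √(2 × 1.673 × 10⁻²⁷ × 4.422 × 10⁻¹⁶) = 1.216 × 10⁻²¹ kg·m/s.
λ = h/p = 6.626 × 10⁻³⁴ / 1.216 × 10⁻²¹ = 5.45 × 10⁻¹³ m = 545 fm.

λ = 545 fm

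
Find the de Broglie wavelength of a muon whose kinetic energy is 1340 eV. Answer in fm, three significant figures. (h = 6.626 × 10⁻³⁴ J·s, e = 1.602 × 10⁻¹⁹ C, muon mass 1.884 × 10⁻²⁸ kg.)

λ = 2330 fm

KE = 1340 eV = 2.147 × 10⁻¹⁶ J.
p = √(2mKE) = √(2 × 1.884 × 10⁻²⁸ × 2.147 × 10⁻¹⁶) = 2.844 × 10⁻²² kg·m/s.
λ = h/p = 6.626 × 10⁻³⁴ / 2.844 × 10⁻²² = 2.33 × 10⁻¹² m = 2330 fm.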